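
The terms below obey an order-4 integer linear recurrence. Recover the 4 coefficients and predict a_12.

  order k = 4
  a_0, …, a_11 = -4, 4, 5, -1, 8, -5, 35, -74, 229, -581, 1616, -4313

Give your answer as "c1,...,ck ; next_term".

  a_4 = -2·-1 + 2·5 + 1·4 + 2·-4 = 8
  a_5 = -2·8 + 2·-1 + 1·5 + 2·4 = -5
  a_6 = -2·-5 + 2·8 + 1·-1 + 2·5 = 35
  a_7 = -2·35 + 2·-5 + 1·8 + 2·-1 = -74
  a_8 = -2·-74 + 2·35 + 1·-5 + 2·8 = 229
  a_9 = -2·229 + 2·-74 + 1·35 + 2·-5 = -581
  a_10 = -2·-581 + 2·229 + 1·-74 + 2·35 = 1616
  a_11 = -2·1616 + 2·-581 + 1·229 + 2·-74 = -4313
  a_12 = -2·-4313 + 2·1616 + 1·-581 + 2·229 = 11735

-2,2,1,2 ; 11735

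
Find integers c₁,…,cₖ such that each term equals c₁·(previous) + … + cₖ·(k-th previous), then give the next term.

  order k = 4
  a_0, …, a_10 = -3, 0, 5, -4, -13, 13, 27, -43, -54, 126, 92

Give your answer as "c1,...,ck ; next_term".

0,-2,1,1 ; -349

  a_4 = 0·-4 + -2·5 + 1·0 + 1·-3 = -13
  a_5 = 0·-13 + -2·-4 + 1·5 + 1·0 = 13
  a_6 = 0·13 + -2·-13 + 1·-4 + 1·5 = 27
  a_7 = 0·27 + -2·13 + 1·-13 + 1·-4 = -43
  a_8 = 0·-43 + -2·27 + 1·13 + 1·-13 = -54
  a_9 = 0·-54 + -2·-43 + 1·27 + 1·13 = 126
  a_10 = 0·126 + -2·-54 + 1·-43 + 1·27 = 92
  a_11 = 0·92 + -2·126 + 1·-54 + 1·-43 = -349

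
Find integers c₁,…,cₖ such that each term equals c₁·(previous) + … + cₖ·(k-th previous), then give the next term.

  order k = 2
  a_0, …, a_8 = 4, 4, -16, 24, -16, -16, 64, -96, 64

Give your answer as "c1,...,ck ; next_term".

-2,-2 ; 64

  a_2 = -2·4 + -2·4 = -16
  a_3 = -2·-16 + -2·4 = 24
  a_4 = -2·24 + -2·-16 = -16
  a_5 = -2·-16 + -2·24 = -16
  a_6 = -2·-16 + -2·-16 = 64
  a_7 = -2·64 + -2·-16 = -96
  a_8 = -2·-96 + -2·64 = 64
  a_9 = -2·64 + -2·-96 = 64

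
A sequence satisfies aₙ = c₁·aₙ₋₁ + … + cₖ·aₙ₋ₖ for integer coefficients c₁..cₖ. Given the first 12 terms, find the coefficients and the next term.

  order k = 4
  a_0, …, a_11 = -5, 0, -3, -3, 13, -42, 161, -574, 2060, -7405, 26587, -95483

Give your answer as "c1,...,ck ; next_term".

-3,2,-1,-2 ; 342908

  a_4 = -3·-3 + 2·-3 + -1·0 + -2·-5 = 13
  a_5 = -3·13 + 2·-3 + -1·-3 + -2·0 = -42
  a_6 = -3·-42 + 2·13 + -1·-3 + -2·-3 = 161
  a_7 = -3·161 + 2·-42 + -1·13 + -2·-3 = -574
  a_8 = -3·-574 + 2·161 + -1·-42 + -2·13 = 2060
  a_9 = -3·2060 + 2·-574 + -1·161 + -2·-42 = -7405
  a_10 = -3·-7405 + 2·2060 + -1·-574 + -2·161 = 26587
  a_11 = -3·26587 + 2·-7405 + -1·2060 + -2·-574 = -95483
  a_12 = -3·-95483 + 2·26587 + -1·-7405 + -2·2060 = 342908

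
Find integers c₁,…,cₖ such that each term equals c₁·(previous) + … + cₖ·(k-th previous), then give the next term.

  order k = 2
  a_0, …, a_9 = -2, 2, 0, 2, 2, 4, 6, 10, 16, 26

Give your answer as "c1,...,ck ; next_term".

1,1 ; 42

  a_2 = 1·2 + 1·-2 = 0
  a_3 = 1·0 + 1·2 = 2
  a_4 = 1·2 + 1·0 = 2
  a_5 = 1·2 + 1·2 = 4
  a_6 = 1·4 + 1·2 = 6
  a_7 = 1·6 + 1·4 = 10
  a_8 = 1·10 + 1·6 = 16
  a_9 = 1·16 + 1·10 = 26
  a_10 = 1·26 + 1·16 = 42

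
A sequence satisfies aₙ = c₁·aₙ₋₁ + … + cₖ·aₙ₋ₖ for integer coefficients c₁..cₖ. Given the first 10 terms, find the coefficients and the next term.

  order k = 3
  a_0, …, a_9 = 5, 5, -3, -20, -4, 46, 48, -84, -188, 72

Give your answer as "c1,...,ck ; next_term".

  a_3 = 0·-3 + -2·5 + -2·5 = -20
  a_4 = 0·-20 + -2·-3 + -2·5 = -4
  a_5 = 0·-4 + -2·-20 + -2·-3 = 46
  a_6 = 0·46 + -2·-4 + -2·-20 = 48
  a_7 = 0·48 + -2·46 + -2·-4 = -84
  a_8 = 0·-84 + -2·48 + -2·46 = -188
  a_9 = 0·-188 + -2·-84 + -2·48 = 72
  a_10 = 0·72 + -2·-188 + -2·-84 = 544

0,-2,-2 ; 544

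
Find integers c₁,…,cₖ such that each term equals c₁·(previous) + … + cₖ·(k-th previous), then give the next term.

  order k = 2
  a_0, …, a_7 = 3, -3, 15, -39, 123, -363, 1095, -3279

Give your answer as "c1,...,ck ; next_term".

-2,3 ; 9843

  a_2 = -2·-3 + 3·3 = 15
  a_3 = -2·15 + 3·-3 = -39
  a_4 = -2·-39 + 3·15 = 123
  a_5 = -2·123 + 3·-39 = -363
  a_6 = -2·-363 + 3·123 = 1095
  a_7 = -2·1095 + 3·-363 = -3279
  a_8 = -2·-3279 + 3·1095 = 9843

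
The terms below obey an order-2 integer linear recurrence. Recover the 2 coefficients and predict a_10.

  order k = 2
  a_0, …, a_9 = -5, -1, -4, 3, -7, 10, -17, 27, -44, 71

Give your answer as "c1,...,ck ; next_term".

  a_2 = -1·-1 + 1·-5 = -4
  a_3 = -1·-4 + 1·-1 = 3
  a_4 = -1·3 + 1·-4 = -7
  a_5 = -1·-7 + 1·3 = 10
  a_6 = -1·10 + 1·-7 = -17
  a_7 = -1·-17 + 1·10 = 27
  a_8 = -1·27 + 1·-17 = -44
  a_9 = -1·-44 + 1·27 = 71
  a_10 = -1·71 + 1·-44 = -115

-1,1 ; -115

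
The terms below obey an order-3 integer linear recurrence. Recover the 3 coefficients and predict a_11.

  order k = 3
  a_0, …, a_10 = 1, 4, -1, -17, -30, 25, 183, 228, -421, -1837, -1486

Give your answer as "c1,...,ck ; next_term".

1,-3,-4 ; 5709

  a_3 = 1·-1 + -3·4 + -4·1 = -17
  a_4 = 1·-17 + -3·-1 + -4·4 = -30
  a_5 = 1·-30 + -3·-17 + -4·-1 = 25
  a_6 = 1·25 + -3·-30 + -4·-17 = 183
  a_7 = 1·183 + -3·25 + -4·-30 = 228
  a_8 = 1·228 + -3·183 + -4·25 = -421
  a_9 = 1·-421 + -3·228 + -4·183 = -1837
  a_10 = 1·-1837 + -3·-421 + -4·228 = -1486
  a_11 = 1·-1486 + -3·-1837 + -4·-421 = 5709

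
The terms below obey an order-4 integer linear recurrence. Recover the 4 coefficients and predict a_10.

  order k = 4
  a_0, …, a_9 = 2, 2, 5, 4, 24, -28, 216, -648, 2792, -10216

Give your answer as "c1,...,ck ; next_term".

  a_4 = -3·4 + 4·5 + 4·2 + 4·2 = 24
  a_5 = -3·24 + 4·4 + 4·5 + 4·2 = -28
  a_6 = -3·-28 + 4·24 + 4·4 + 4·5 = 216
  a_7 = -3·216 + 4·-28 + 4·24 + 4·4 = -648
  a_8 = -3·-648 + 4·216 + 4·-28 + 4·24 = 2792
  a_9 = -3·2792 + 4·-648 + 4·216 + 4·-28 = -10216
  a_10 = -3·-10216 + 4·2792 + 4·-648 + 4·216 = 40088

-3,4,4,4 ; 40088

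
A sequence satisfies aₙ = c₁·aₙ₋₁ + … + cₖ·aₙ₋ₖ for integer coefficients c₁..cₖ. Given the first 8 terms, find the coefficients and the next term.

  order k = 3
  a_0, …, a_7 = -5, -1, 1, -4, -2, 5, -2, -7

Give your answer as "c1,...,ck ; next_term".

0,-1,1 ; 7

  a_3 = 0·1 + -1·-1 + 1·-5 = -4
  a_4 = 0·-4 + -1·1 + 1·-1 = -2
  a_5 = 0·-2 + -1·-4 + 1·1 = 5
  a_6 = 0·5 + -1·-2 + 1·-4 = -2
  a_7 = 0·-2 + -1·5 + 1·-2 = -7
  a_8 = 0·-7 + -1·-2 + 1·5 = 7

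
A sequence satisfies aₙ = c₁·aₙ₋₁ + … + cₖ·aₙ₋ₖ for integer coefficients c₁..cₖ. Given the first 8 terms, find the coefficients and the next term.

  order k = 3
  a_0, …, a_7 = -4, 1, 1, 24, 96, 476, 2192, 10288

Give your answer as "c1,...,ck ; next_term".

4,4,-4 ; 48016

  a_3 = 4·1 + 4·1 + -4·-4 = 24
  a_4 = 4·24 + 4·1 + -4·1 = 96
  a_5 = 4·96 + 4·24 + -4·1 = 476
  a_6 = 4·476 + 4·96 + -4·24 = 2192
  a_7 = 4·2192 + 4·476 + -4·96 = 10288
  a_8 = 4·10288 + 4·2192 + -4·476 = 48016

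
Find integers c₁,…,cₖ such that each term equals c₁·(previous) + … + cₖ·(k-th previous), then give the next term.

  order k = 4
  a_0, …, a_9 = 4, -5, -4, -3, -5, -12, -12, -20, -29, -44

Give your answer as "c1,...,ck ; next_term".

0,1,1,1 ; -61

  a_4 = 0·-3 + 1·-4 + 1·-5 + 1·4 = -5
  a_5 = 0·-5 + 1·-3 + 1·-4 + 1·-5 = -12
  a_6 = 0·-12 + 1·-5 + 1·-3 + 1·-4 = -12
  a_7 = 0·-12 + 1·-12 + 1·-5 + 1·-3 = -20
  a_8 = 0·-20 + 1·-12 + 1·-12 + 1·-5 = -29
  a_9 = 0·-29 + 1·-20 + 1·-12 + 1·-12 = -44
  a_10 = 0·-44 + 1·-29 + 1·-20 + 1·-12 = -61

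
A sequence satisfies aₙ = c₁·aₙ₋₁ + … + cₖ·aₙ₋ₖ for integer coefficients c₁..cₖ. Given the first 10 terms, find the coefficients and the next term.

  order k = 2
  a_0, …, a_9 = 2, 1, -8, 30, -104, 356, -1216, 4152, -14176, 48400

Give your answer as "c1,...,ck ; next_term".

-4,-2 ; -165248

  a_2 = -4·1 + -2·2 = -8
  a_3 = -4·-8 + -2·1 = 30
  a_4 = -4·30 + -2·-8 = -104
  a_5 = -4·-104 + -2·30 = 356
  a_6 = -4·356 + -2·-104 = -1216
  a_7 = -4·-1216 + -2·356 = 4152
  a_8 = -4·4152 + -2·-1216 = -14176
  a_9 = -4·-14176 + -2·4152 = 48400
  a_10 = -4·48400 + -2·-14176 = -165248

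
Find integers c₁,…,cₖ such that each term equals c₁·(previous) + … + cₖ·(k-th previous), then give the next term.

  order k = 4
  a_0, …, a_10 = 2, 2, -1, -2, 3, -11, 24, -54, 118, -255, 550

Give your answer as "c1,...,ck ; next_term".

  a_4 = -2·-2 + 1·-1 + 1·2 + -1·2 = 3
  a_5 = -2·3 + 1·-2 + 1·-1 + -1·2 = -11
  a_6 = -2·-11 + 1·3 + 1·-2 + -1·-1 = 24
  a_7 = -2·24 + 1·-11 + 1·3 + -1·-2 = -54
  a_8 = -2·-54 + 1·24 + 1·-11 + -1·3 = 118
  a_9 = -2·118 + 1·-54 + 1·24 + -1·-11 = -255
  a_10 = -2·-255 + 1·118 + 1·-54 + -1·24 = 550
  a_11 = -2·550 + 1·-255 + 1·118 + -1·-54 = -1183

-2,1,1,-1 ; -1183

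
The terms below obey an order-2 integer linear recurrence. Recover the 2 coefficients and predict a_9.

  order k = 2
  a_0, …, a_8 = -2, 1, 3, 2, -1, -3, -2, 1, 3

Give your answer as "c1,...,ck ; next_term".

1,-1 ; 2

  a_2 = 1·1 + -1·-2 = 3
  a_3 = 1·3 + -1·1 = 2
  a_4 = 1·2 + -1·3 = -1
  a_5 = 1·-1 + -1·2 = -3
  a_6 = 1·-3 + -1·-1 = -2
  a_7 = 1·-2 + -1·-3 = 1
  a_8 = 1·1 + -1·-2 = 3
  a_9 = 1·3 + -1·1 = 2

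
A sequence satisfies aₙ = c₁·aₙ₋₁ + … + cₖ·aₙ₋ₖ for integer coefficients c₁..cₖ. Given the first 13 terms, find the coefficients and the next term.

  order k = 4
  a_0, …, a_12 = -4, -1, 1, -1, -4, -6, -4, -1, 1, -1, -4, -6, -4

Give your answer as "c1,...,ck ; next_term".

  a_4 = 1·-1 + 0·1 + -1·-1 + 1·-4 = -4
  a_5 = 1·-4 + 0·-1 + -1·1 + 1·-1 = -6
  a_6 = 1·-6 + 0·-4 + -1·-1 + 1·1 = -4
  a_7 = 1·-4 + 0·-6 + -1·-4 + 1·-1 = -1
  a_8 = 1·-1 + 0·-4 + -1·-6 + 1·-4 = 1
  a_9 = 1·1 + 0·-1 + -1·-4 + 1·-6 = -1
  a_10 = 1·-1 + 0·1 + -1·-1 + 1·-4 = -4
  a_11 = 1·-4 + 0·-1 + -1·1 + 1·-1 = -6
  a_12 = 1·-6 + 0·-4 + -1·-1 + 1·1 = -4
  a_13 = 1·-4 + 0·-6 + -1·-4 + 1·-1 = -1

1,0,-1,1 ; -1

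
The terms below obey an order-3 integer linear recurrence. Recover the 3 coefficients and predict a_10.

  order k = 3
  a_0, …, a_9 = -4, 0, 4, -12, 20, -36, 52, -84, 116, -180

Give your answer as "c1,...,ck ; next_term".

-1,2,2 ; 244

  a_3 = -1·4 + 2·0 + 2·-4 = -12
  a_4 = -1·-12 + 2·4 + 2·0 = 20
  a_5 = -1·20 + 2·-12 + 2·4 = -36
  a_6 = -1·-36 + 2·20 + 2·-12 = 52
  a_7 = -1·52 + 2·-36 + 2·20 = -84
  a_8 = -1·-84 + 2·52 + 2·-36 = 116
  a_9 = -1·116 + 2·-84 + 2·52 = -180
  a_10 = -1·-180 + 2·116 + 2·-84 = 244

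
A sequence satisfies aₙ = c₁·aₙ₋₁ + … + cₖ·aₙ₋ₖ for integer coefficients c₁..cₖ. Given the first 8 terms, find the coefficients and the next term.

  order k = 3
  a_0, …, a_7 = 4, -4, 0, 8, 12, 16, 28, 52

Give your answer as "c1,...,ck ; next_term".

2,-1,1 ; 92

  a_3 = 2·0 + -1·-4 + 1·4 = 8
  a_4 = 2·8 + -1·0 + 1·-4 = 12
  a_5 = 2·12 + -1·8 + 1·0 = 16
  a_6 = 2·16 + -1·12 + 1·8 = 28
  a_7 = 2·28 + -1·16 + 1·12 = 52
  a_8 = 2·52 + -1·28 + 1·16 = 92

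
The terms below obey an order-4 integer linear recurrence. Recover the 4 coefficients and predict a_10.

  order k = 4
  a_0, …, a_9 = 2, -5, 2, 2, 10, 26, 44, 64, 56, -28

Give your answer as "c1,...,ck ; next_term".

2,0,-2,-2 ; -272

  a_4 = 2·2 + 0·2 + -2·-5 + -2·2 = 10
  a_5 = 2·10 + 0·2 + -2·2 + -2·-5 = 26
  a_6 = 2·26 + 0·10 + -2·2 + -2·2 = 44
  a_7 = 2·44 + 0·26 + -2·10 + -2·2 = 64
  a_8 = 2·64 + 0·44 + -2·26 + -2·10 = 56
  a_9 = 2·56 + 0·64 + -2·44 + -2·26 = -28
  a_10 = 2·-28 + 0·56 + -2·64 + -2·44 = -272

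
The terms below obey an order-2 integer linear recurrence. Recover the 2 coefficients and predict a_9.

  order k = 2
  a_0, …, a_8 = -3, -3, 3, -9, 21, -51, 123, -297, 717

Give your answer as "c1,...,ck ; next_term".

-2,1 ; -1731

  a_2 = -2·-3 + 1·-3 = 3
  a_3 = -2·3 + 1·-3 = -9
  a_4 = -2·-9 + 1·3 = 21
  a_5 = -2·21 + 1·-9 = -51
  a_6 = -2·-51 + 1·21 = 123
  a_7 = -2·123 + 1·-51 = -297
  a_8 = -2·-297 + 1·123 = 717
  a_9 = -2·717 + 1·-297 = -1731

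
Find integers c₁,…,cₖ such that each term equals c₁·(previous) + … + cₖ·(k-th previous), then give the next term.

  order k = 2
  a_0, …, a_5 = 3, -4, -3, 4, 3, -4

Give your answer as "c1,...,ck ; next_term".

  a_2 = 0·-4 + -1·3 = -3
  a_3 = 0·-3 + -1·-4 = 4
  a_4 = 0·4 + -1·-3 = 3
  a_5 = 0·3 + -1·4 = -4
  a_6 = 0·-4 + -1·3 = -3

0,-1 ; -3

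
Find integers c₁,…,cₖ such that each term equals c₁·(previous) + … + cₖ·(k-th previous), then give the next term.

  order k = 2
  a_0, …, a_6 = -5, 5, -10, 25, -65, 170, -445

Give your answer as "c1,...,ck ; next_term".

  a_2 = -3·5 + -1·-5 = -10
  a_3 = -3·-10 + -1·5 = 25
  a_4 = -3·25 + -1·-10 = -65
  a_5 = -3·-65 + -1·25 = 170
  a_6 = -3·170 + -1·-65 = -445
  a_7 = -3·-445 + -1·170 = 1165

-3,-1 ; 1165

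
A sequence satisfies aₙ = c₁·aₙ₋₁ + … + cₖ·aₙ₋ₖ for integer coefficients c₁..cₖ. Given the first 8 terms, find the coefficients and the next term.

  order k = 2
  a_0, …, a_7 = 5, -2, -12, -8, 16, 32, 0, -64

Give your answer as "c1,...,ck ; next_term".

  a_2 = 1·-2 + -2·5 = -12
  a_3 = 1·-12 + -2·-2 = -8
  a_4 = 1·-8 + -2·-12 = 16
  a_5 = 1·16 + -2·-8 = 32
  a_6 = 1·32 + -2·16 = 0
  a_7 = 1·0 + -2·32 = -64
  a_8 = 1·-64 + -2·0 = -64

1,-2 ; -64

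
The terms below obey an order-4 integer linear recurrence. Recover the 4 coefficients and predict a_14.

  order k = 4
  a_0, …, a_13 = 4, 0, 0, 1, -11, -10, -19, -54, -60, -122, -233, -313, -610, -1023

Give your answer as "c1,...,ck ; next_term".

  a_4 = 1·1 + 1·0 + 2·0 + -3·4 = -11
  a_5 = 1·-11 + 1·1 + 2·0 + -3·0 = -10
  a_6 = 1·-10 + 1·-11 + 2·1 + -3·0 = -19
  a_7 = 1·-19 + 1·-10 + 2·-11 + -3·1 = -54
  a_8 = 1·-54 + 1·-19 + 2·-10 + -3·-11 = -60
  a_9 = 1·-60 + 1·-54 + 2·-19 + -3·-10 = -122
  a_10 = 1·-122 + 1·-60 + 2·-54 + -3·-19 = -233
  a_11 = 1·-233 + 1·-122 + 2·-60 + -3·-54 = -313
  a_12 = 1·-313 + 1·-233 + 2·-122 + -3·-60 = -610
  a_13 = 1·-610 + 1·-313 + 2·-233 + -3·-122 = -1023
  a_14 = 1·-1023 + 1·-610 + 2·-313 + -3·-233 = -1560

1,1,2,-3 ; -1560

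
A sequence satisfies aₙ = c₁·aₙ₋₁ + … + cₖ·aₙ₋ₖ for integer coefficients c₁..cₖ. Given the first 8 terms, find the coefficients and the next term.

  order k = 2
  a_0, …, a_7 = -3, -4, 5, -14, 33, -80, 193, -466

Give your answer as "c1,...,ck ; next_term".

  a_2 = -2·-4 + 1·-3 = 5
  a_3 = -2·5 + 1·-4 = -14
  a_4 = -2·-14 + 1·5 = 33
  a_5 = -2·33 + 1·-14 = -80
  a_6 = -2·-80 + 1·33 = 193
  a_7 = -2·193 + 1·-80 = -466
  a_8 = -2·-466 + 1·193 = 1125

-2,1 ; 1125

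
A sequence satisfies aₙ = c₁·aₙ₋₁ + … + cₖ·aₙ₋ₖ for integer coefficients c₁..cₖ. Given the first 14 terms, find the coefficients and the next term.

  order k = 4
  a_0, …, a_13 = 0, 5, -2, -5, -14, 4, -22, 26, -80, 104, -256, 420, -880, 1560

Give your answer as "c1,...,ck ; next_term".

  a_4 = 0·-5 + 2·-2 + -2·5 + 2·0 = -14
  a_5 = 0·-14 + 2·-5 + -2·-2 + 2·5 = 4
  a_6 = 0·4 + 2·-14 + -2·-5 + 2·-2 = -22
  a_7 = 0·-22 + 2·4 + -2·-14 + 2·-5 = 26
  a_8 = 0·26 + 2·-22 + -2·4 + 2·-14 = -80
  a_9 = 0·-80 + 2·26 + -2·-22 + 2·4 = 104
  a_10 = 0·104 + 2·-80 + -2·26 + 2·-22 = -256
  a_11 = 0·-256 + 2·104 + -2·-80 + 2·26 = 420
  a_12 = 0·420 + 2·-256 + -2·104 + 2·-80 = -880
  a_13 = 0·-880 + 2·420 + -2·-256 + 2·104 = 1560
  a_14 = 0·1560 + 2·-880 + -2·420 + 2·-256 = -3112

0,2,-2,2 ; -3112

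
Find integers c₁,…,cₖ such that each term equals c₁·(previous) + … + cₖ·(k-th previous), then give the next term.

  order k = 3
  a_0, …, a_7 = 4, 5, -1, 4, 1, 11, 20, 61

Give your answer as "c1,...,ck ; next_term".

  a_3 = 2·-1 + 2·5 + -1·4 = 4
  a_4 = 2·4 + 2·-1 + -1·5 = 1
  a_5 = 2·1 + 2·4 + -1·-1 = 11
  a_6 = 2·11 + 2·1 + -1·4 = 20
  a_7 = 2·20 + 2·11 + -1·1 = 61
  a_8 = 2·61 + 2·20 + -1·11 = 151

2,2,-1 ; 151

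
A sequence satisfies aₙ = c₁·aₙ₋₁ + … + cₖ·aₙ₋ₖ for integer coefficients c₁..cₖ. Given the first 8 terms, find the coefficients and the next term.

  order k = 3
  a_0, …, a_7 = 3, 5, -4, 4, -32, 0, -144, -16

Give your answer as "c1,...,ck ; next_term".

1,4,-4 ; -592

  a_3 = 1·-4 + 4·5 + -4·3 = 4
  a_4 = 1·4 + 4·-4 + -4·5 = -32
  a_5 = 1·-32 + 4·4 + -4·-4 = 0
  a_6 = 1·0 + 4·-32 + -4·4 = -144
  a_7 = 1·-144 + 4·0 + -4·-32 = -16
  a_8 = 1·-16 + 4·-144 + -4·0 = -592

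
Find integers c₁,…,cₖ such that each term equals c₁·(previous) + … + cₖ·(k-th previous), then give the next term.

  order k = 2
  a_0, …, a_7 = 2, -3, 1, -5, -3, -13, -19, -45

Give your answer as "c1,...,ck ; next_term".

  a_2 = 1·-3 + 2·2 = 1
  a_3 = 1·1 + 2·-3 = -5
  a_4 = 1·-5 + 2·1 = -3
  a_5 = 1·-3 + 2·-5 = -13
  a_6 = 1·-13 + 2·-3 = -19
  a_7 = 1·-19 + 2·-13 = -45
  a_8 = 1·-45 + 2·-19 = -83

1,2 ; -83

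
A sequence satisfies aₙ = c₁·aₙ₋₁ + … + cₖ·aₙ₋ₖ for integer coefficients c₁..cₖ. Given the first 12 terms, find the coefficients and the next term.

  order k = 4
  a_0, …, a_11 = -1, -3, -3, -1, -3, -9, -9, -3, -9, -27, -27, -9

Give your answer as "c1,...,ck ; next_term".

0,0,0,3 ; -27

  a_4 = 0·-1 + 0·-3 + 0·-3 + 3·-1 = -3
  a_5 = 0·-3 + 0·-1 + 0·-3 + 3·-3 = -9
  a_6 = 0·-9 + 0·-3 + 0·-1 + 3·-3 = -9
  a_7 = 0·-9 + 0·-9 + 0·-3 + 3·-1 = -3
  a_8 = 0·-3 + 0·-9 + 0·-9 + 3·-3 = -9
  a_9 = 0·-9 + 0·-3 + 0·-9 + 3·-9 = -27
  a_10 = 0·-27 + 0·-9 + 0·-3 + 3·-9 = -27
  a_11 = 0·-27 + 0·-27 + 0·-9 + 3·-3 = -9
  a_12 = 0·-9 + 0·-27 + 0·-27 + 3·-9 = -27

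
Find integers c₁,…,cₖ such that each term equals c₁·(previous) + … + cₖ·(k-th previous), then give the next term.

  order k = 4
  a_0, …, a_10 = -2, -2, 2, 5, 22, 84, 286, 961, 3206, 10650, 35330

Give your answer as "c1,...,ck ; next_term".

  a_4 = 4·5 + -2·2 + 0·-2 + -3·-2 = 22
  a_5 = 4·22 + -2·5 + 0·2 + -3·-2 = 84
  a_6 = 4·84 + -2·22 + 0·5 + -3·2 = 286
  a_7 = 4·286 + -2·84 + 0·22 + -3·5 = 961
  a_8 = 4·961 + -2·286 + 0·84 + -3·22 = 3206
  a_9 = 4·3206 + -2·961 + 0·286 + -3·84 = 10650
  a_10 = 4·10650 + -2·3206 + 0·961 + -3·286 = 35330
  a_11 = 4·35330 + -2·10650 + 0·3206 + -3·961 = 117137

4,-2,0,-3 ; 117137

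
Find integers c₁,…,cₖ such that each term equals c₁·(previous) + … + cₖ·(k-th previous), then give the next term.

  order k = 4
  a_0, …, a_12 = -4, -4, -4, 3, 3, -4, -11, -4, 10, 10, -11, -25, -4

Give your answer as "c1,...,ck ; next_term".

  a_4 = 1·3 + -1·-4 + 0·-4 + 1·-4 = 3
  a_5 = 1·3 + -1·3 + 0·-4 + 1·-4 = -4
  a_6 = 1·-4 + -1·3 + 0·3 + 1·-4 = -11
  a_7 = 1·-11 + -1·-4 + 0·3 + 1·3 = -4
  a_8 = 1·-4 + -1·-11 + 0·-4 + 1·3 = 10
  a_9 = 1·10 + -1·-4 + 0·-11 + 1·-4 = 10
  a_10 = 1·10 + -1·10 + 0·-4 + 1·-11 = -11
  a_11 = 1·-11 + -1·10 + 0·10 + 1·-4 = -25
  a_12 = 1·-25 + -1·-11 + 0·10 + 1·10 = -4
  a_13 = 1·-4 + -1·-25 + 0·-11 + 1·10 = 31

1,-1,0,1 ; 31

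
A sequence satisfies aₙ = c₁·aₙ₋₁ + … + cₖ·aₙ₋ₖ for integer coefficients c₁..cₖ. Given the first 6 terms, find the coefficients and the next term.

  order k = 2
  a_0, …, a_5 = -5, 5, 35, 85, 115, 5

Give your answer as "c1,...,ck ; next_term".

  a_2 = 3·5 + -4·-5 = 35
  a_3 = 3·35 + -4·5 = 85
  a_4 = 3·85 + -4·35 = 115
  a_5 = 3·115 + -4·85 = 5
  a_6 = 3·5 + -4·115 = -445

3,-4 ; -445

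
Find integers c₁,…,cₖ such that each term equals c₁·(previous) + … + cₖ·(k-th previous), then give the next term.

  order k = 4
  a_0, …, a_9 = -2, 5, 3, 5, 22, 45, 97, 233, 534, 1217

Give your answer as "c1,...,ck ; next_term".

  a_4 = 2·5 + 0·3 + 2·5 + -1·-2 = 22
  a_5 = 2·22 + 0·5 + 2·3 + -1·5 = 45
  a_6 = 2·45 + 0·22 + 2·5 + -1·3 = 97
  a_7 = 2·97 + 0·45 + 2·22 + -1·5 = 233
  a_8 = 2·233 + 0·97 + 2·45 + -1·22 = 534
  a_9 = 2·534 + 0·233 + 2·97 + -1·45 = 1217
  a_10 = 2·1217 + 0·534 + 2·233 + -1·97 = 2803

2,0,2,-1 ; 2803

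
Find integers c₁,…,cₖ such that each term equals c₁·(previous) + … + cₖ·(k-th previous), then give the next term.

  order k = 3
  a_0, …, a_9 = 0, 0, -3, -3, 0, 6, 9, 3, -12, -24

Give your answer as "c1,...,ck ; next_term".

  a_3 = 1·-3 + -1·0 + -1·0 = -3
  a_4 = 1·-3 + -1·-3 + -1·0 = 0
  a_5 = 1·0 + -1·-3 + -1·-3 = 6
  a_6 = 1·6 + -1·0 + -1·-3 = 9
  a_7 = 1·9 + -1·6 + -1·0 = 3
  a_8 = 1·3 + -1·9 + -1·6 = -12
  a_9 = 1·-12 + -1·3 + -1·9 = -24
  a_10 = 1·-24 + -1·-12 + -1·3 = -15

1,-1,-1 ; -15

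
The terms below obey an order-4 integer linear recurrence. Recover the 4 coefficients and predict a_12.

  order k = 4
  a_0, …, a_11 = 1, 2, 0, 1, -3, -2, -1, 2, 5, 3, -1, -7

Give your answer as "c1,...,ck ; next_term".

0,0,-1,-1 ; -8

  a_4 = 0·1 + 0·0 + -1·2 + -1·1 = -3
  a_5 = 0·-3 + 0·1 + -1·0 + -1·2 = -2
  a_6 = 0·-2 + 0·-3 + -1·1 + -1·0 = -1
  a_7 = 0·-1 + 0·-2 + -1·-3 + -1·1 = 2
  a_8 = 0·2 + 0·-1 + -1·-2 + -1·-3 = 5
  a_9 = 0·5 + 0·2 + -1·-1 + -1·-2 = 3
  a_10 = 0·3 + 0·5 + -1·2 + -1·-1 = -1
  a_11 = 0·-1 + 0·3 + -1·5 + -1·2 = -7
  a_12 = 0·-7 + 0·-1 + -1·3 + -1·5 = -8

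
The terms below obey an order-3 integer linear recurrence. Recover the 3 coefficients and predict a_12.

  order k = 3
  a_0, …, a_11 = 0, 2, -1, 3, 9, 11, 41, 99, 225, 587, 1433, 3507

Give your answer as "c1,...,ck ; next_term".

1,2,4 ; 8721

  a_3 = 1·-1 + 2·2 + 4·0 = 3
  a_4 = 1·3 + 2·-1 + 4·2 = 9
  a_5 = 1·9 + 2·3 + 4·-1 = 11
  a_6 = 1·11 + 2·9 + 4·3 = 41
  a_7 = 1·41 + 2·11 + 4·9 = 99
  a_8 = 1·99 + 2·41 + 4·11 = 225
  a_9 = 1·225 + 2·99 + 4·41 = 587
  a_10 = 1·587 + 2·225 + 4·99 = 1433
  a_11 = 1·1433 + 2·587 + 4·225 = 3507
  a_12 = 1·3507 + 2·1433 + 4·587 = 8721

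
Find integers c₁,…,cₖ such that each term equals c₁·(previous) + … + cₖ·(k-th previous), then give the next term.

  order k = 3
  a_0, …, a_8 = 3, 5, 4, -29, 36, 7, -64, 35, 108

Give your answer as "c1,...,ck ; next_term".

  a_3 = -2·4 + -3·5 + -2·3 = -29
  a_4 = -2·-29 + -3·4 + -2·5 = 36
  a_5 = -2·36 + -3·-29 + -2·4 = 7
  a_6 = -2·7 + -3·36 + -2·-29 = -64
  a_7 = -2·-64 + -3·7 + -2·36 = 35
  a_8 = -2·35 + -3·-64 + -2·7 = 108
  a_9 = -2·108 + -3·35 + -2·-64 = -193

-2,-3,-2 ; -193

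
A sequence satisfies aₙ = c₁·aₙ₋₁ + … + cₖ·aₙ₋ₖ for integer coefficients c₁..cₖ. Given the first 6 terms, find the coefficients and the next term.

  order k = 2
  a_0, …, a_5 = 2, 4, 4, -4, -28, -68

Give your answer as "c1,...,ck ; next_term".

  a_2 = 3·4 + -4·2 = 4
  a_3 = 3·4 + -4·4 = -4
  a_4 = 3·-4 + -4·4 = -28
  a_5 = 3·-28 + -4·-4 = -68
  a_6 = 3·-68 + -4·-28 = -92

3,-4 ; -92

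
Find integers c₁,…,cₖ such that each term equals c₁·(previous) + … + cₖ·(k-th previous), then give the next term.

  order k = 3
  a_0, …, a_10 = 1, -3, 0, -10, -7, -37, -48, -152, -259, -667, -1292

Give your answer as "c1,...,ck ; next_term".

1,3,-1 ; -3034

  a_3 = 1·0 + 3·-3 + -1·1 = -10
  a_4 = 1·-10 + 3·0 + -1·-3 = -7
  a_5 = 1·-7 + 3·-10 + -1·0 = -37
  a_6 = 1·-37 + 3·-7 + -1·-10 = -48
  a_7 = 1·-48 + 3·-37 + -1·-7 = -152
  a_8 = 1·-152 + 3·-48 + -1·-37 = -259
  a_9 = 1·-259 + 3·-152 + -1·-48 = -667
  a_10 = 1·-667 + 3·-259 + -1·-152 = -1292
  a_11 = 1·-1292 + 3·-667 + -1·-259 = -3034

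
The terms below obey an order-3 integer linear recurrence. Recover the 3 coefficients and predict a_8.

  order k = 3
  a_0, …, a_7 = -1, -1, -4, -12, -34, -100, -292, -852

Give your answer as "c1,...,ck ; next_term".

  a_3 = 2·-4 + 2·-1 + 2·-1 = -12
  a_4 = 2·-12 + 2·-4 + 2·-1 = -34
  a_5 = 2·-34 + 2·-12 + 2·-4 = -100
  a_6 = 2·-100 + 2·-34 + 2·-12 = -292
  a_7 = 2·-292 + 2·-100 + 2·-34 = -852
  a_8 = 2·-852 + 2·-292 + 2·-100 = -2488

2,2,2 ; -2488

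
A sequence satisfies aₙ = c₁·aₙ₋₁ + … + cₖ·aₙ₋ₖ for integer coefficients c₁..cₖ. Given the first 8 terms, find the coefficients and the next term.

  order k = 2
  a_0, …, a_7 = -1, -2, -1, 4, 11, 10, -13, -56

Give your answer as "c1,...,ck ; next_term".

  a_2 = 2·-2 + -3·-1 = -1
  a_3 = 2·-1 + -3·-2 = 4
  a_4 = 2·4 + -3·-1 = 11
  a_5 = 2·11 + -3·4 = 10
  a_6 = 2·10 + -3·11 = -13
  a_7 = 2·-13 + -3·10 = -56
  a_8 = 2·-56 + -3·-13 = -73

2,-3 ; -73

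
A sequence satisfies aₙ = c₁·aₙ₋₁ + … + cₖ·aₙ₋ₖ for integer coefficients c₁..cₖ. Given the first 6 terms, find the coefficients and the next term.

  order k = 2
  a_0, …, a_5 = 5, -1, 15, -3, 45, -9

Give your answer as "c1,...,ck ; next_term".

  a_2 = 0·-1 + 3·5 = 15
  a_3 = 0·15 + 3·-1 = -3
  a_4 = 0·-3 + 3·15 = 45
  a_5 = 0·45 + 3·-3 = -9
  a_6 = 0·-9 + 3·45 = 135

0,3 ; 135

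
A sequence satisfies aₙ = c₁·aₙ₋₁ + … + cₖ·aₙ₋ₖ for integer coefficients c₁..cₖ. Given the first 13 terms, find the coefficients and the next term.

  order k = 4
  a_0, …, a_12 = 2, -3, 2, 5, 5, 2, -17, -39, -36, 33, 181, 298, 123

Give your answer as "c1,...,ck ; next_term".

  a_4 = 1·5 + -1·2 + -2·-3 + -2·2 = 5
  a_5 = 1·5 + -1·5 + -2·2 + -2·-3 = 2
  a_6 = 1·2 + -1·5 + -2·5 + -2·2 = -17
  a_7 = 1·-17 + -1·2 + -2·5 + -2·5 = -39
  a_8 = 1·-39 + -1·-17 + -2·2 + -2·5 = -36
  a_9 = 1·-36 + -1·-39 + -2·-17 + -2·2 = 33
  a_10 = 1·33 + -1·-36 + -2·-39 + -2·-17 = 181
  a_11 = 1·181 + -1·33 + -2·-36 + -2·-39 = 298
  a_12 = 1·298 + -1·181 + -2·33 + -2·-36 = 123
  a_13 = 1·123 + -1·298 + -2·181 + -2·33 = -603

1,-1,-2,-2 ; -603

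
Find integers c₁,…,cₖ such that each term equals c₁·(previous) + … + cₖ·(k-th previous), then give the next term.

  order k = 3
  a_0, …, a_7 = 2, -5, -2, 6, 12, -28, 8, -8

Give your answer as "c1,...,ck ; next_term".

-2,-2,-4 ; 112

  a_3 = -2·-2 + -2·-5 + -4·2 = 6
  a_4 = -2·6 + -2·-2 + -4·-5 = 12
  a_5 = -2·12 + -2·6 + -4·-2 = -28
  a_6 = -2·-28 + -2·12 + -4·6 = 8
  a_7 = -2·8 + -2·-28 + -4·12 = -8
  a_8 = -2·-8 + -2·8 + -4·-28 = 112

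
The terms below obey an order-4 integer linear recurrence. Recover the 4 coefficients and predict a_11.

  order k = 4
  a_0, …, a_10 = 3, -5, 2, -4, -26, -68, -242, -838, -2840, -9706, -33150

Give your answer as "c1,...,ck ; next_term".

  a_4 = 3·-4 + 1·2 + 2·-5 + -2·3 = -26
  a_5 = 3·-26 + 1·-4 + 2·2 + -2·-5 = -68
  a_6 = 3·-68 + 1·-26 + 2·-4 + -2·2 = -242
  a_7 = 3·-242 + 1·-68 + 2·-26 + -2·-4 = -838
  a_8 = 3·-838 + 1·-242 + 2·-68 + -2·-26 = -2840
  a_9 = 3·-2840 + 1·-838 + 2·-242 + -2·-68 = -9706
  a_10 = 3·-9706 + 1·-2840 + 2·-838 + -2·-242 = -33150
  a_11 = 3·-33150 + 1·-9706 + 2·-2840 + -2·-838 = -113160

3,1,2,-2 ; -113160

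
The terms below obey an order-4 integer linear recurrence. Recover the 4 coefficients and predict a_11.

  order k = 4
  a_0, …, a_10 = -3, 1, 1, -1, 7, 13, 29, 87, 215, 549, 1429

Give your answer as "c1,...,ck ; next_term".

2,1,2,-2 ; 3663

  a_4 = 2·-1 + 1·1 + 2·1 + -2·-3 = 7
  a_5 = 2·7 + 1·-1 + 2·1 + -2·1 = 13
  a_6 = 2·13 + 1·7 + 2·-1 + -2·1 = 29
  a_7 = 2·29 + 1·13 + 2·7 + -2·-1 = 87
  a_8 = 2·87 + 1·29 + 2·13 + -2·7 = 215
  a_9 = 2·215 + 1·87 + 2·29 + -2·13 = 549
  a_10 = 2·549 + 1·215 + 2·87 + -2·29 = 1429
  a_11 = 2·1429 + 1·549 + 2·215 + -2·87 = 3663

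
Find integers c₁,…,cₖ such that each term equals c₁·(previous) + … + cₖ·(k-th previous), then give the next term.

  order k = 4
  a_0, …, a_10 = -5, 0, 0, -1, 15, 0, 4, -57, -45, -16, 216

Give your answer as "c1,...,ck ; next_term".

  a_4 = 0·-1 + 0·0 + -4·0 + -3·-5 = 15
  a_5 = 0·15 + 0·-1 + -4·0 + -3·0 = 0
  a_6 = 0·0 + 0·15 + -4·-1 + -3·0 = 4
  a_7 = 0·4 + 0·0 + -4·15 + -3·-1 = -57
  a_8 = 0·-57 + 0·4 + -4·0 + -3·15 = -45
  a_9 = 0·-45 + 0·-57 + -4·4 + -3·0 = -16
  a_10 = 0·-16 + 0·-45 + -4·-57 + -3·4 = 216
  a_11 = 0·216 + 0·-16 + -4·-45 + -3·-57 = 351

0,0,-4,-3 ; 351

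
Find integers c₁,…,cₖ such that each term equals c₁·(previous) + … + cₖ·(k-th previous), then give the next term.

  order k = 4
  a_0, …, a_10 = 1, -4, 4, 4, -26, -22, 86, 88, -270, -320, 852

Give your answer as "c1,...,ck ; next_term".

  a_4 = 1·4 + -4·4 + 3·-4 + -2·1 = -26
  a_5 = 1·-26 + -4·4 + 3·4 + -2·-4 = -22
  a_6 = 1·-22 + -4·-26 + 3·4 + -2·4 = 86
  a_7 = 1·86 + -4·-22 + 3·-26 + -2·4 = 88
  a_8 = 1·88 + -4·86 + 3·-22 + -2·-26 = -270
  a_9 = 1·-270 + -4·88 + 3·86 + -2·-22 = -320
  a_10 = 1·-320 + -4·-270 + 3·88 + -2·86 = 852
  a_11 = 1·852 + -4·-320 + 3·-270 + -2·88 = 1146

1,-4,3,-2 ; 1146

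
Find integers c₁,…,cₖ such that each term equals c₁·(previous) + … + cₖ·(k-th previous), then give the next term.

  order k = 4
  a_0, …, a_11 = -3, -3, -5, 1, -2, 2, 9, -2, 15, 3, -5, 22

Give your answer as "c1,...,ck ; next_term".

0,1,1,-2 ; -32

  a_4 = 0·1 + 1·-5 + 1·-3 + -2·-3 = -2
  a_5 = 0·-2 + 1·1 + 1·-5 + -2·-3 = 2
  a_6 = 0·2 + 1·-2 + 1·1 + -2·-5 = 9
  a_7 = 0·9 + 1·2 + 1·-2 + -2·1 = -2
  a_8 = 0·-2 + 1·9 + 1·2 + -2·-2 = 15
  a_9 = 0·15 + 1·-2 + 1·9 + -2·2 = 3
  a_10 = 0·3 + 1·15 + 1·-2 + -2·9 = -5
  a_11 = 0·-5 + 1·3 + 1·15 + -2·-2 = 22
  a_12 = 0·22 + 1·-5 + 1·3 + -2·15 = -32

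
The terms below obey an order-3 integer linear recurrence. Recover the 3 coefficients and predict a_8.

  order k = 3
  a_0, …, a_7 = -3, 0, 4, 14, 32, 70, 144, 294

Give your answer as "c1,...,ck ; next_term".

  a_3 = 2·4 + 1·0 + -2·-3 = 14
  a_4 = 2·14 + 1·4 + -2·0 = 32
  a_5 = 2·32 + 1·14 + -2·4 = 70
  a_6 = 2·70 + 1·32 + -2·14 = 144
  a_7 = 2·144 + 1·70 + -2·32 = 294
  a_8 = 2·294 + 1·144 + -2·70 = 592

2,1,-2 ; 592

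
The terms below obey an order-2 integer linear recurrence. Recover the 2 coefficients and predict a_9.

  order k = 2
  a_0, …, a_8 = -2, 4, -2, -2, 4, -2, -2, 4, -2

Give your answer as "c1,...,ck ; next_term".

-1,-1 ; -2

  a_2 = -1·4 + -1·-2 = -2
  a_3 = -1·-2 + -1·4 = -2
  a_4 = -1·-2 + -1·-2 = 4
  a_5 = -1·4 + -1·-2 = -2
  a_6 = -1·-2 + -1·4 = -2
  a_7 = -1·-2 + -1·-2 = 4
  a_8 = -1·4 + -1·-2 = -2
  a_9 = -1·-2 + -1·4 = -2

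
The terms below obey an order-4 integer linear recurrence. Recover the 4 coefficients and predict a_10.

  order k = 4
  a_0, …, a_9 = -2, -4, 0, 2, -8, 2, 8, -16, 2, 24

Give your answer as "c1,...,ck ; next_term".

-1,-1,1,1 ; -34

  a_4 = -1·2 + -1·0 + 1·-4 + 1·-2 = -8
  a_5 = -1·-8 + -1·2 + 1·0 + 1·-4 = 2
  a_6 = -1·2 + -1·-8 + 1·2 + 1·0 = 8
  a_7 = -1·8 + -1·2 + 1·-8 + 1·2 = -16
  a_8 = -1·-16 + -1·8 + 1·2 + 1·-8 = 2
  a_9 = -1·2 + -1·-16 + 1·8 + 1·2 = 24
  a_10 = -1·24 + -1·2 + 1·-16 + 1·8 = -34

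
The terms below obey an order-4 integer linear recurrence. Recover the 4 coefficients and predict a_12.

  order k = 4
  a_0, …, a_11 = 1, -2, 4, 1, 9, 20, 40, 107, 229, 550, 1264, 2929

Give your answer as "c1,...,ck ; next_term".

1,3,1,-2 ; 6813

  a_4 = 1·1 + 3·4 + 1·-2 + -2·1 = 9
  a_5 = 1·9 + 3·1 + 1·4 + -2·-2 = 20
  a_6 = 1·20 + 3·9 + 1·1 + -2·4 = 40
  a_7 = 1·40 + 3·20 + 1·9 + -2·1 = 107
  a_8 = 1·107 + 3·40 + 1·20 + -2·9 = 229
  a_9 = 1·229 + 3·107 + 1·40 + -2·20 = 550
  a_10 = 1·550 + 3·229 + 1·107 + -2·40 = 1264
  a_11 = 1·1264 + 3·550 + 1·229 + -2·107 = 2929
  a_12 = 1·2929 + 3·1264 + 1·550 + -2·229 = 6813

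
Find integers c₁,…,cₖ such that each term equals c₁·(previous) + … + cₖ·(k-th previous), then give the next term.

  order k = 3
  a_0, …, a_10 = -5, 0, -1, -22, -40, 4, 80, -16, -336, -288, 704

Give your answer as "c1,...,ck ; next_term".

2,-4,4 ; 1216

  a_3 = 2·-1 + -4·0 + 4·-5 = -22
  a_4 = 2·-22 + -4·-1 + 4·0 = -40
  a_5 = 2·-40 + -4·-22 + 4·-1 = 4
  a_6 = 2·4 + -4·-40 + 4·-22 = 80
  a_7 = 2·80 + -4·4 + 4·-40 = -16
  a_8 = 2·-16 + -4·80 + 4·4 = -336
  a_9 = 2·-336 + -4·-16 + 4·80 = -288
  a_10 = 2·-288 + -4·-336 + 4·-16 = 704
  a_11 = 2·704 + -4·-288 + 4·-336 = 1216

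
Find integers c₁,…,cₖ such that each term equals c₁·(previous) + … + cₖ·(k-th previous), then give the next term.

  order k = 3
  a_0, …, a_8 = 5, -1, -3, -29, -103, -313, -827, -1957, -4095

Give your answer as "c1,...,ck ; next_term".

  a_3 = 4·-3 + -3·-1 + -4·5 = -29
  a_4 = 4·-29 + -3·-3 + -4·-1 = -103
  a_5 = 4·-103 + -3·-29 + -4·-3 = -313
  a_6 = 4·-313 + -3·-103 + -4·-29 = -827
  a_7 = 4·-827 + -3·-313 + -4·-103 = -1957
  a_8 = 4·-1957 + -3·-827 + -4·-313 = -4095
  a_9 = 4·-4095 + -3·-1957 + -4·-827 = -7201

4,-3,-4 ; -7201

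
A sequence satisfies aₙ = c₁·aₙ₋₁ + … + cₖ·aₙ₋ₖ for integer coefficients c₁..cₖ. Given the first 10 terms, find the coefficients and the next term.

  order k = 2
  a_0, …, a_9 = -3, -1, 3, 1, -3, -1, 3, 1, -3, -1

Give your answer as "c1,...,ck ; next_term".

  a_2 = 0·-1 + -1·-3 = 3
  a_3 = 0·3 + -1·-1 = 1
  a_4 = 0·1 + -1·3 = -3
  a_5 = 0·-3 + -1·1 = -1
  a_6 = 0·-1 + -1·-3 = 3
  a_7 = 0·3 + -1·-1 = 1
  a_8 = 0·1 + -1·3 = -3
  a_9 = 0·-3 + -1·1 = -1
  a_10 = 0·-1 + -1·-3 = 3

0,-1 ; 3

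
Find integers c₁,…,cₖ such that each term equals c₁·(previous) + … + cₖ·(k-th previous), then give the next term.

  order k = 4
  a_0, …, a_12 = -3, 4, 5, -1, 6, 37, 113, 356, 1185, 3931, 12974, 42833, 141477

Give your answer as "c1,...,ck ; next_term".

3,0,3,1 ; 467284

  a_4 = 3·-1 + 0·5 + 3·4 + 1·-3 = 6
  a_5 = 3·6 + 0·-1 + 3·5 + 1·4 = 37
  a_6 = 3·37 + 0·6 + 3·-1 + 1·5 = 113
  a_7 = 3·113 + 0·37 + 3·6 + 1·-1 = 356
  a_8 = 3·356 + 0·113 + 3·37 + 1·6 = 1185
  a_9 = 3·1185 + 0·356 + 3·113 + 1·37 = 3931
  a_10 = 3·3931 + 0·1185 + 3·356 + 1·113 = 12974
  a_11 = 3·12974 + 0·3931 + 3·1185 + 1·356 = 42833
  a_12 = 3·42833 + 0·12974 + 3·3931 + 1·1185 = 141477
  a_13 = 3·141477 + 0·42833 + 3·12974 + 1·3931 = 467284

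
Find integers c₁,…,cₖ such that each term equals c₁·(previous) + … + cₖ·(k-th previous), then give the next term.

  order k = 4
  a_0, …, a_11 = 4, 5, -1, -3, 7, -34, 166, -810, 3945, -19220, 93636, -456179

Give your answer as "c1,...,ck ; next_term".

  a_4 = -4·-3 + 4·-1 + -1·5 + 1·4 = 7
  a_5 = -4·7 + 4·-3 + -1·-1 + 1·5 = -34
  a_6 = -4·-34 + 4·7 + -1·-3 + 1·-1 = 166
  a_7 = -4·166 + 4·-34 + -1·7 + 1·-3 = -810
  a_8 = -4·-810 + 4·166 + -1·-34 + 1·7 = 3945
  a_9 = -4·3945 + 4·-810 + -1·166 + 1·-34 = -19220
  a_10 = -4·-19220 + 4·3945 + -1·-810 + 1·166 = 93636
  a_11 = -4·93636 + 4·-19220 + -1·3945 + 1·-810 = -456179
  a_12 = -4·-456179 + 4·93636 + -1·-19220 + 1·3945 = 2222425

-4,4,-1,1 ; 2222425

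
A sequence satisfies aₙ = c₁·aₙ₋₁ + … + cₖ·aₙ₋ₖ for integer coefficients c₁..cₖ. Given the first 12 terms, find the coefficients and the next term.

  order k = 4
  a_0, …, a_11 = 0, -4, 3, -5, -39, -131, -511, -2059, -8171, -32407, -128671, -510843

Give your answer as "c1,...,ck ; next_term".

4,-1,4,-2 ; -2027987

  a_4 = 4·-5 + -1·3 + 4·-4 + -2·0 = -39
  a_5 = 4·-39 + -1·-5 + 4·3 + -2·-4 = -131
  a_6 = 4·-131 + -1·-39 + 4·-5 + -2·3 = -511
  a_7 = 4·-511 + -1·-131 + 4·-39 + -2·-5 = -2059
  a_8 = 4·-2059 + -1·-511 + 4·-131 + -2·-39 = -8171
  a_9 = 4·-8171 + -1·-2059 + 4·-511 + -2·-131 = -32407
  a_10 = 4·-32407 + -1·-8171 + 4·-2059 + -2·-511 = -128671
  a_11 = 4·-128671 + -1·-32407 + 4·-8171 + -2·-2059 = -510843
  a_12 = 4·-510843 + -1·-128671 + 4·-32407 + -2·-8171 = -2027987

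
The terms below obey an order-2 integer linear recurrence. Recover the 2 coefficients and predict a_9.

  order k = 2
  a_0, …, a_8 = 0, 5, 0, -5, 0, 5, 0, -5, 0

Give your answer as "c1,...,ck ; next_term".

  a_2 = 0·5 + -1·0 = 0
  a_3 = 0·0 + -1·5 = -5
  a_4 = 0·-5 + -1·0 = 0
  a_5 = 0·0 + -1·-5 = 5
  a_6 = 0·5 + -1·0 = 0
  a_7 = 0·0 + -1·5 = -5
  a_8 = 0·-5 + -1·0 = 0
  a_9 = 0·0 + -1·-5 = 5

0,-1 ; 5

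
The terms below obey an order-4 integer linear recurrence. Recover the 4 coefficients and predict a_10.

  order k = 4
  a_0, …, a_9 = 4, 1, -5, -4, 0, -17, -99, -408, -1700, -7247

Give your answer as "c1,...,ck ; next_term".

4,0,4,3 ; -30917

  a_4 = 4·-4 + 0·-5 + 4·1 + 3·4 = 0
  a_5 = 4·0 + 0·-4 + 4·-5 + 3·1 = -17
  a_6 = 4·-17 + 0·0 + 4·-4 + 3·-5 = -99
  a_7 = 4·-99 + 0·-17 + 4·0 + 3·-4 = -408
  a_8 = 4·-408 + 0·-99 + 4·-17 + 3·0 = -1700
  a_9 = 4·-1700 + 0·-408 + 4·-99 + 3·-17 = -7247
  a_10 = 4·-7247 + 0·-1700 + 4·-408 + 3·-99 = -30917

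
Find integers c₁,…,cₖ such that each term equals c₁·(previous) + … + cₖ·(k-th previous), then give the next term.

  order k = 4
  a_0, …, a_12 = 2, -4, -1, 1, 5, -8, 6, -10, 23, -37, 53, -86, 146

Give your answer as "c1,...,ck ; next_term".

  a_4 = -1·1 + 0·-1 + -1·-4 + 1·2 = 5
  a_5 = -1·5 + 0·1 + -1·-1 + 1·-4 = -8
  a_6 = -1·-8 + 0·5 + -1·1 + 1·-1 = 6
  a_7 = -1·6 + 0·-8 + -1·5 + 1·1 = -10
  a_8 = -1·-10 + 0·6 + -1·-8 + 1·5 = 23
  a_9 = -1·23 + 0·-10 + -1·6 + 1·-8 = -37
  a_10 = -1·-37 + 0·23 + -1·-10 + 1·6 = 53
  a_11 = -1·53 + 0·-37 + -1·23 + 1·-10 = -86
  a_12 = -1·-86 + 0·53 + -1·-37 + 1·23 = 146
  a_13 = -1·146 + 0·-86 + -1·53 + 1·-37 = -236

-1,0,-1,1 ; -236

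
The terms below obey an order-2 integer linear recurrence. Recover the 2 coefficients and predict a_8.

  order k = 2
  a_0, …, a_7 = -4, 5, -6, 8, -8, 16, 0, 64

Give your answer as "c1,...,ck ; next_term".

2,4 ; 128

  a_2 = 2·5 + 4·-4 = -6
  a_3 = 2·-6 + 4·5 = 8
  a_4 = 2·8 + 4·-6 = -8
  a_5 = 2·-8 + 4·8 = 16
  a_6 = 2·16 + 4·-8 = 0
  a_7 = 2·0 + 4·16 = 64
  a_8 = 2·64 + 4·0 = 128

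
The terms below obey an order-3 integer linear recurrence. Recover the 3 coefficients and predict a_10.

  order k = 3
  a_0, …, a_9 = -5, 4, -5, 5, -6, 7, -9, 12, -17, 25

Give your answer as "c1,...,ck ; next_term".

  a_3 = -2·-5 + 0·4 + 1·-5 = 5
  a_4 = -2·5 + 0·-5 + 1·4 = -6
  a_5 = -2·-6 + 0·5 + 1·-5 = 7
  a_6 = -2·7 + 0·-6 + 1·5 = -9
  a_7 = -2·-9 + 0·7 + 1·-6 = 12
  a_8 = -2·12 + 0·-9 + 1·7 = -17
  a_9 = -2·-17 + 0·12 + 1·-9 = 25
  a_10 = -2·25 + 0·-17 + 1·12 = -38

-2,0,1 ; -38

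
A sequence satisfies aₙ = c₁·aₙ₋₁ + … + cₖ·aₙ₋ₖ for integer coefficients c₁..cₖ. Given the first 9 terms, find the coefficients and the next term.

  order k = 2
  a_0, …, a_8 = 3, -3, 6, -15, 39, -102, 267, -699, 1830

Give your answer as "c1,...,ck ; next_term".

-3,-1 ; -4791

  a_2 = -3·-3 + -1·3 = 6
  a_3 = -3·6 + -1·-3 = -15
  a_4 = -3·-15 + -1·6 = 39
  a_5 = -3·39 + -1·-15 = -102
  a_6 = -3·-102 + -1·39 = 267
  a_7 = -3·267 + -1·-102 = -699
  a_8 = -3·-699 + -1·267 = 1830
  a_9 = -3·1830 + -1·-699 = -4791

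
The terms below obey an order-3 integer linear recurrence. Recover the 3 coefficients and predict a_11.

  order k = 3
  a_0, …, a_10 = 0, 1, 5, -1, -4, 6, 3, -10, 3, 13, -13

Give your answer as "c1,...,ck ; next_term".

  a_3 = 0·5 + -1·1 + 1·0 = -1
  a_4 = 0·-1 + -1·5 + 1·1 = -4
  a_5 = 0·-4 + -1·-1 + 1·5 = 6
  a_6 = 0·6 + -1·-4 + 1·-1 = 3
  a_7 = 0·3 + -1·6 + 1·-4 = -10
  a_8 = 0·-10 + -1·3 + 1·6 = 3
  a_9 = 0·3 + -1·-10 + 1·3 = 13
  a_10 = 0·13 + -1·3 + 1·-10 = -13
  a_11 = 0·-13 + -1·13 + 1·3 = -10

0,-1,1 ; -10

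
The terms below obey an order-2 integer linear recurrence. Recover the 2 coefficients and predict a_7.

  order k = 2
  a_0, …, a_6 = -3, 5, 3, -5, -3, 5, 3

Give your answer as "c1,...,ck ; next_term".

  a_2 = 0·5 + -1·-3 = 3
  a_3 = 0·3 + -1·5 = -5
  a_4 = 0·-5 + -1·3 = -3
  a_5 = 0·-3 + -1·-5 = 5
  a_6 = 0·5 + -1·-3 = 3
  a_7 = 0·3 + -1·5 = -5

0,-1 ; -5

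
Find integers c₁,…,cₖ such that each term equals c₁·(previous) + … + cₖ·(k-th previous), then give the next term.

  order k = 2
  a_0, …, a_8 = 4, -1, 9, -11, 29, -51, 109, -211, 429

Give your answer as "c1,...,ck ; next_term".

  a_2 = -1·-1 + 2·4 = 9
  a_3 = -1·9 + 2·-1 = -11
  a_4 = -1·-11 + 2·9 = 29
  a_5 = -1·29 + 2·-11 = -51
  a_6 = -1·-51 + 2·29 = 109
  a_7 = -1·109 + 2·-51 = -211
  a_8 = -1·-211 + 2·109 = 429
  a_9 = -1·429 + 2·-211 = -851

-1,2 ; -851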